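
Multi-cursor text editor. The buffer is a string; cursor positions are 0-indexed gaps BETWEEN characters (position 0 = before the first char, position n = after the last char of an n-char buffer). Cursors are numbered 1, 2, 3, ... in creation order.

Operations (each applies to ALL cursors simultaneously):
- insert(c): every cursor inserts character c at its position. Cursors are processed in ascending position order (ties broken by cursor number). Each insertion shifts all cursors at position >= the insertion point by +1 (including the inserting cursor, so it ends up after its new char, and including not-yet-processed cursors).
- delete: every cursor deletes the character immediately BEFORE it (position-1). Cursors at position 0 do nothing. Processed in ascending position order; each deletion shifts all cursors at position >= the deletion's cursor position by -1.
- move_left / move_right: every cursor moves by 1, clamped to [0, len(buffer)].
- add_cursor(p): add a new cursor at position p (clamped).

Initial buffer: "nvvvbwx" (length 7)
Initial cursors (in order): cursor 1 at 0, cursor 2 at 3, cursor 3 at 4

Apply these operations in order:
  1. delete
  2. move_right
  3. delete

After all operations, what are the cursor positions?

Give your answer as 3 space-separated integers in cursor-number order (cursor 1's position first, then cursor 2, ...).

After op 1 (delete): buffer="nvbwx" (len 5), cursors c1@0 c2@2 c3@2, authorship .....
After op 2 (move_right): buffer="nvbwx" (len 5), cursors c1@1 c2@3 c3@3, authorship .....
After op 3 (delete): buffer="wx" (len 2), cursors c1@0 c2@0 c3@0, authorship ..

Answer: 0 0 0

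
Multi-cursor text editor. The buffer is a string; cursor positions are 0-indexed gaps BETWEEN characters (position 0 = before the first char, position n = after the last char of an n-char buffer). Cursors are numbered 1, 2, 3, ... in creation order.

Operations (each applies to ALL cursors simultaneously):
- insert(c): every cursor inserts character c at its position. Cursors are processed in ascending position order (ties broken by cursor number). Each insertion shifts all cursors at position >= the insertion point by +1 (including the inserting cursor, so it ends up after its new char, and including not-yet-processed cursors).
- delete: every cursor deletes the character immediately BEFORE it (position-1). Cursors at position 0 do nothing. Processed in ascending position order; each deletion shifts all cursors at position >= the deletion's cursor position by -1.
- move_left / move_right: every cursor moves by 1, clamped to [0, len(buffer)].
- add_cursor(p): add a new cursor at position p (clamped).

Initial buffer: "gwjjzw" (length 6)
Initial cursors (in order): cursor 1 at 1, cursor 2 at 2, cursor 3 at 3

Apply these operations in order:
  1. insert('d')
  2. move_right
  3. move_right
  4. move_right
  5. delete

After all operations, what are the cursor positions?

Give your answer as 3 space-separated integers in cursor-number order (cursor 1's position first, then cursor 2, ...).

After op 1 (insert('d')): buffer="gdwdjdjzw" (len 9), cursors c1@2 c2@4 c3@6, authorship .1.2.3...
After op 2 (move_right): buffer="gdwdjdjzw" (len 9), cursors c1@3 c2@5 c3@7, authorship .1.2.3...
After op 3 (move_right): buffer="gdwdjdjzw" (len 9), cursors c1@4 c2@6 c3@8, authorship .1.2.3...
After op 4 (move_right): buffer="gdwdjdjzw" (len 9), cursors c1@5 c2@7 c3@9, authorship .1.2.3...
After op 5 (delete): buffer="gdwddz" (len 6), cursors c1@4 c2@5 c3@6, authorship .1.23.

Answer: 4 5 6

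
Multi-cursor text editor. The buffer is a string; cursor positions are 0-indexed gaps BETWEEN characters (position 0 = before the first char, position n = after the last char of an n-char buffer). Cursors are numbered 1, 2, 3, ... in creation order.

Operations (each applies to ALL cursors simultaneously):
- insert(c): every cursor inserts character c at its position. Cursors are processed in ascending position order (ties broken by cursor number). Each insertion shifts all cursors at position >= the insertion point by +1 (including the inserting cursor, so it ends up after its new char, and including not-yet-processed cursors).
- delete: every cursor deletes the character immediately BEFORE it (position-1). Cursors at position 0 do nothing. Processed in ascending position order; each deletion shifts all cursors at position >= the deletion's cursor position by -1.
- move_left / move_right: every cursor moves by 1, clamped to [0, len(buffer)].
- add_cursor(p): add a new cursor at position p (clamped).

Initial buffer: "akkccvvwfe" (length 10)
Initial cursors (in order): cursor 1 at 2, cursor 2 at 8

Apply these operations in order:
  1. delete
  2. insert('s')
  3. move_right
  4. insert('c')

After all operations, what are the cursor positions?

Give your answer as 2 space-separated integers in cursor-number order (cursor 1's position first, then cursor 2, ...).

Answer: 4 11

Derivation:
After op 1 (delete): buffer="akccvvfe" (len 8), cursors c1@1 c2@6, authorship ........
After op 2 (insert('s')): buffer="askccvvsfe" (len 10), cursors c1@2 c2@8, authorship .1.....2..
After op 3 (move_right): buffer="askccvvsfe" (len 10), cursors c1@3 c2@9, authorship .1.....2..
After op 4 (insert('c')): buffer="askcccvvsfce" (len 12), cursors c1@4 c2@11, authorship .1.1....2.2.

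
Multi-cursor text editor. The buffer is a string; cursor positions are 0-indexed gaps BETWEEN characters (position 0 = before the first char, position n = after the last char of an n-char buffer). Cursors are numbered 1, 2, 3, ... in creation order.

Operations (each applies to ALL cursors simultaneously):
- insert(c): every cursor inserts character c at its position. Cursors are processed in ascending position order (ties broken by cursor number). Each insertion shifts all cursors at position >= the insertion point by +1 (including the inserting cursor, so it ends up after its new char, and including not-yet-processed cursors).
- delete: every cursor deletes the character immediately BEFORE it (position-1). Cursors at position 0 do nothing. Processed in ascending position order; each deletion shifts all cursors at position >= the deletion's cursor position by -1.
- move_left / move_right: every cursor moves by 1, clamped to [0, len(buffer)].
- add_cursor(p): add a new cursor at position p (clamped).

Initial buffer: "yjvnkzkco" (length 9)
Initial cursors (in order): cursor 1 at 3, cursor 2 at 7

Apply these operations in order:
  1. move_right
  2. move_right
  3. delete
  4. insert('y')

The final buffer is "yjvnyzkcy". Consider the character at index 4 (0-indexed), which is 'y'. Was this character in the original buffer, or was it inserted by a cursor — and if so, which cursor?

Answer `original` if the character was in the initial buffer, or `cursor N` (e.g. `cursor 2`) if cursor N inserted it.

Answer: cursor 1

Derivation:
After op 1 (move_right): buffer="yjvnkzkco" (len 9), cursors c1@4 c2@8, authorship .........
After op 2 (move_right): buffer="yjvnkzkco" (len 9), cursors c1@5 c2@9, authorship .........
After op 3 (delete): buffer="yjvnzkc" (len 7), cursors c1@4 c2@7, authorship .......
After op 4 (insert('y')): buffer="yjvnyzkcy" (len 9), cursors c1@5 c2@9, authorship ....1...2
Authorship (.=original, N=cursor N): . . . . 1 . . . 2
Index 4: author = 1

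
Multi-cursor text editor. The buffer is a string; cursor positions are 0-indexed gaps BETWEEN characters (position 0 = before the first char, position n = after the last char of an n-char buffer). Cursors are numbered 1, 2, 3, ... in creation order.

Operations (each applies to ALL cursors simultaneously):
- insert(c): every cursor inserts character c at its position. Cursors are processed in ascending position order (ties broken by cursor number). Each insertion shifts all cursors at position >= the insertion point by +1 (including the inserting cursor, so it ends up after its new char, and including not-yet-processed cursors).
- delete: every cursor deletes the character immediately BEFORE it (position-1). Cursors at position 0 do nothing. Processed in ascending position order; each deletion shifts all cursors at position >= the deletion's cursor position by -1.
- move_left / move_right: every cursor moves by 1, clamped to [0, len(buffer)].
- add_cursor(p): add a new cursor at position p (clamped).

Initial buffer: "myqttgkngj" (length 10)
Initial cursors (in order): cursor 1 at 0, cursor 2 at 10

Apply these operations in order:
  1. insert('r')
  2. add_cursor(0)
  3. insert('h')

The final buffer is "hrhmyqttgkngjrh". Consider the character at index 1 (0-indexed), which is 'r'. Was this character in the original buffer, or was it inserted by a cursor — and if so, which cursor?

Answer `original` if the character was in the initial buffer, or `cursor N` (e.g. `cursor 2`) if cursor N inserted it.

Answer: cursor 1

Derivation:
After op 1 (insert('r')): buffer="rmyqttgkngjr" (len 12), cursors c1@1 c2@12, authorship 1..........2
After op 2 (add_cursor(0)): buffer="rmyqttgkngjr" (len 12), cursors c3@0 c1@1 c2@12, authorship 1..........2
After op 3 (insert('h')): buffer="hrhmyqttgkngjrh" (len 15), cursors c3@1 c1@3 c2@15, authorship 311..........22
Authorship (.=original, N=cursor N): 3 1 1 . . . . . . . . . . 2 2
Index 1: author = 1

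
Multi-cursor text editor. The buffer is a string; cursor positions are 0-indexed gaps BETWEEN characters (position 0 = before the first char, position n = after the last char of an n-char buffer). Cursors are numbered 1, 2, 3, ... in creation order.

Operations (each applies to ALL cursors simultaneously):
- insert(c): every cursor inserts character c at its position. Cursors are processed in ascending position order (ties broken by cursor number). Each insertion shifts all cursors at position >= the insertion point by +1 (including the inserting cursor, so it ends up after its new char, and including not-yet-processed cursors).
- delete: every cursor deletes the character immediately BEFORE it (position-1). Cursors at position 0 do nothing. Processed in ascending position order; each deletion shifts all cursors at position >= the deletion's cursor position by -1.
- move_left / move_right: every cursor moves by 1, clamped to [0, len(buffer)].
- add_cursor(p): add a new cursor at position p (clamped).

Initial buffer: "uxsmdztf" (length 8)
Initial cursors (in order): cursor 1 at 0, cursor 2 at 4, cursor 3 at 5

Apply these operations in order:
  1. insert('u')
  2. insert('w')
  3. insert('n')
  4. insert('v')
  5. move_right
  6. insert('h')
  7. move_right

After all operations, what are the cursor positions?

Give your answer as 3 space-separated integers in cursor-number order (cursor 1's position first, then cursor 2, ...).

Answer: 7 16 22

Derivation:
After op 1 (insert('u')): buffer="uuxsmuduztf" (len 11), cursors c1@1 c2@6 c3@8, authorship 1....2.3...
After op 2 (insert('w')): buffer="uwuxsmuwduwztf" (len 14), cursors c1@2 c2@8 c3@11, authorship 11....22.33...
After op 3 (insert('n')): buffer="uwnuxsmuwnduwnztf" (len 17), cursors c1@3 c2@10 c3@14, authorship 111....222.333...
After op 4 (insert('v')): buffer="uwnvuxsmuwnvduwnvztf" (len 20), cursors c1@4 c2@12 c3@17, authorship 1111....2222.3333...
After op 5 (move_right): buffer="uwnvuxsmuwnvduwnvztf" (len 20), cursors c1@5 c2@13 c3@18, authorship 1111....2222.3333...
After op 6 (insert('h')): buffer="uwnvuhxsmuwnvdhuwnvzhtf" (len 23), cursors c1@6 c2@15 c3@21, authorship 1111.1...2222.23333.3..
After op 7 (move_right): buffer="uwnvuhxsmuwnvdhuwnvzhtf" (len 23), cursors c1@7 c2@16 c3@22, authorship 1111.1...2222.23333.3..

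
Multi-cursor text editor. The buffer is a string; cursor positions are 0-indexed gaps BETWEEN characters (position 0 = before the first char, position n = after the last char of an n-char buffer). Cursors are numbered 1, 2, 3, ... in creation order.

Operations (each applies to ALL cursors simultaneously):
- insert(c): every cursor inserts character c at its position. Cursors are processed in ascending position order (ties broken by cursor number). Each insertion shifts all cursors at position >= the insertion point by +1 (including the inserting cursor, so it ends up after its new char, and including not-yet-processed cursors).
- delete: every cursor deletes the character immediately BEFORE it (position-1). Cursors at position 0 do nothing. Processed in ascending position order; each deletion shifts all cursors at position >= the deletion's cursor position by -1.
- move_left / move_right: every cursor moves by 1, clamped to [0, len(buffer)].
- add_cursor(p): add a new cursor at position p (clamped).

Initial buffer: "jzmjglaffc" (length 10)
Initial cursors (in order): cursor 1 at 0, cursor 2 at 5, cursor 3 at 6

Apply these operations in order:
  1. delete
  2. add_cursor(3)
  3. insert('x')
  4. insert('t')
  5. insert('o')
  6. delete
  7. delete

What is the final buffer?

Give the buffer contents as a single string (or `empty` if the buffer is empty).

Answer: xjzmxjxxaffc

Derivation:
After op 1 (delete): buffer="jzmjaffc" (len 8), cursors c1@0 c2@4 c3@4, authorship ........
After op 2 (add_cursor(3)): buffer="jzmjaffc" (len 8), cursors c1@0 c4@3 c2@4 c3@4, authorship ........
After op 3 (insert('x')): buffer="xjzmxjxxaffc" (len 12), cursors c1@1 c4@5 c2@8 c3@8, authorship 1...4.23....
After op 4 (insert('t')): buffer="xtjzmxtjxxttaffc" (len 16), cursors c1@2 c4@7 c2@12 c3@12, authorship 11...44.2323....
After op 5 (insert('o')): buffer="xtojzmxtojxxttooaffc" (len 20), cursors c1@3 c4@9 c2@16 c3@16, authorship 111...444.232323....
After op 6 (delete): buffer="xtjzmxtjxxttaffc" (len 16), cursors c1@2 c4@7 c2@12 c3@12, authorship 11...44.2323....
After op 7 (delete): buffer="xjzmxjxxaffc" (len 12), cursors c1@1 c4@5 c2@8 c3@8, authorship 1...4.23....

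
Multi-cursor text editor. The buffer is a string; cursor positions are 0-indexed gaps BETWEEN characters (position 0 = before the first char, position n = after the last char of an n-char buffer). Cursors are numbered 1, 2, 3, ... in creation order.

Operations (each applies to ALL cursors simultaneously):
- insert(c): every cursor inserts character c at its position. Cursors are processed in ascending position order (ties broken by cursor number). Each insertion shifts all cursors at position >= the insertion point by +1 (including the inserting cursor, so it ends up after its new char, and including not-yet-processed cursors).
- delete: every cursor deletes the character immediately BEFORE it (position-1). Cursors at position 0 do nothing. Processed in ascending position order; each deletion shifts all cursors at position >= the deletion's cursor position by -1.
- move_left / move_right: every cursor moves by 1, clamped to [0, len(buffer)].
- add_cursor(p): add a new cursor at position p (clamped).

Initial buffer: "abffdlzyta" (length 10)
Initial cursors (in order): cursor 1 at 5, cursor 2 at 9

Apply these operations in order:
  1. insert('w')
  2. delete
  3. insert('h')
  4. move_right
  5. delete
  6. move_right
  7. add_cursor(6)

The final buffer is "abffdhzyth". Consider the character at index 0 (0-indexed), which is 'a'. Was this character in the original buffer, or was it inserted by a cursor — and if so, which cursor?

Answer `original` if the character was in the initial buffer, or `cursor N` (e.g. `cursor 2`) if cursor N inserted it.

Answer: original

Derivation:
After op 1 (insert('w')): buffer="abffdwlzytwa" (len 12), cursors c1@6 c2@11, authorship .....1....2.
After op 2 (delete): buffer="abffdlzyta" (len 10), cursors c1@5 c2@9, authorship ..........
After op 3 (insert('h')): buffer="abffdhlzytha" (len 12), cursors c1@6 c2@11, authorship .....1....2.
After op 4 (move_right): buffer="abffdhlzytha" (len 12), cursors c1@7 c2@12, authorship .....1....2.
After op 5 (delete): buffer="abffdhzyth" (len 10), cursors c1@6 c2@10, authorship .....1...2
After op 6 (move_right): buffer="abffdhzyth" (len 10), cursors c1@7 c2@10, authorship .....1...2
After op 7 (add_cursor(6)): buffer="abffdhzyth" (len 10), cursors c3@6 c1@7 c2@10, authorship .....1...2
Authorship (.=original, N=cursor N): . . . . . 1 . . . 2
Index 0: author = original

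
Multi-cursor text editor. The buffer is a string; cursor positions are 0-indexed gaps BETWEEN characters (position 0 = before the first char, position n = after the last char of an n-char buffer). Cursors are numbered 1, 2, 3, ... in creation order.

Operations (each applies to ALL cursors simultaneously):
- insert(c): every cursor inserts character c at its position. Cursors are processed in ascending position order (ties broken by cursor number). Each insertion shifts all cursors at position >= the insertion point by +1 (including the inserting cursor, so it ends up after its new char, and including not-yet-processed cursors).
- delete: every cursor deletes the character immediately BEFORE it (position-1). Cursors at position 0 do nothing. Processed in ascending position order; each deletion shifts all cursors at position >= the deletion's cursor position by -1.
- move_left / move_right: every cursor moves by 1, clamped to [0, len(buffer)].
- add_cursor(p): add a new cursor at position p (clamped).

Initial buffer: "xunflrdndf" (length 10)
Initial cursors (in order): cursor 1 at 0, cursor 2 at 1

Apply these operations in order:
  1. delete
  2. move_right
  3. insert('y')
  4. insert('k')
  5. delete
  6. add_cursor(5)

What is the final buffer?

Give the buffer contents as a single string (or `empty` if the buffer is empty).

Answer: uyynflrdndf

Derivation:
After op 1 (delete): buffer="unflrdndf" (len 9), cursors c1@0 c2@0, authorship .........
After op 2 (move_right): buffer="unflrdndf" (len 9), cursors c1@1 c2@1, authorship .........
After op 3 (insert('y')): buffer="uyynflrdndf" (len 11), cursors c1@3 c2@3, authorship .12........
After op 4 (insert('k')): buffer="uyykknflrdndf" (len 13), cursors c1@5 c2@5, authorship .1212........
After op 5 (delete): buffer="uyynflrdndf" (len 11), cursors c1@3 c2@3, authorship .12........
After op 6 (add_cursor(5)): buffer="uyynflrdndf" (len 11), cursors c1@3 c2@3 c3@5, authorship .12........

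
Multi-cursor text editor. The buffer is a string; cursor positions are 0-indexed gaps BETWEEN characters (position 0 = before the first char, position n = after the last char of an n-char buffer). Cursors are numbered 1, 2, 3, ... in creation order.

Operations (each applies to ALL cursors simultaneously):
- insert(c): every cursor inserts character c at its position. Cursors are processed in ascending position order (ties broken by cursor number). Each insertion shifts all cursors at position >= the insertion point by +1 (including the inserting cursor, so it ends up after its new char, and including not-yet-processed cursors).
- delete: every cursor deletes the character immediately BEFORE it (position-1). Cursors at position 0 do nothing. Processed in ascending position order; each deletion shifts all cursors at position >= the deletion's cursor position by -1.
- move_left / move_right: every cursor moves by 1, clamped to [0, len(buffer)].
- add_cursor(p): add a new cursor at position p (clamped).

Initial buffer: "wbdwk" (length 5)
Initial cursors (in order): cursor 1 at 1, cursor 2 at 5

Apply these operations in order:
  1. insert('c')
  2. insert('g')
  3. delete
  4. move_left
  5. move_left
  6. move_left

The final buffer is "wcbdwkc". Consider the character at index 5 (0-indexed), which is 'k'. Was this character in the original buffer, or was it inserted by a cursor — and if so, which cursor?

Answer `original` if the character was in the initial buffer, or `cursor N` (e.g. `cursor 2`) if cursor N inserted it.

After op 1 (insert('c')): buffer="wcbdwkc" (len 7), cursors c1@2 c2@7, authorship .1....2
After op 2 (insert('g')): buffer="wcgbdwkcg" (len 9), cursors c1@3 c2@9, authorship .11....22
After op 3 (delete): buffer="wcbdwkc" (len 7), cursors c1@2 c2@7, authorship .1....2
After op 4 (move_left): buffer="wcbdwkc" (len 7), cursors c1@1 c2@6, authorship .1....2
After op 5 (move_left): buffer="wcbdwkc" (len 7), cursors c1@0 c2@5, authorship .1....2
After op 6 (move_left): buffer="wcbdwkc" (len 7), cursors c1@0 c2@4, authorship .1....2
Authorship (.=original, N=cursor N): . 1 . . . . 2
Index 5: author = original

Answer: original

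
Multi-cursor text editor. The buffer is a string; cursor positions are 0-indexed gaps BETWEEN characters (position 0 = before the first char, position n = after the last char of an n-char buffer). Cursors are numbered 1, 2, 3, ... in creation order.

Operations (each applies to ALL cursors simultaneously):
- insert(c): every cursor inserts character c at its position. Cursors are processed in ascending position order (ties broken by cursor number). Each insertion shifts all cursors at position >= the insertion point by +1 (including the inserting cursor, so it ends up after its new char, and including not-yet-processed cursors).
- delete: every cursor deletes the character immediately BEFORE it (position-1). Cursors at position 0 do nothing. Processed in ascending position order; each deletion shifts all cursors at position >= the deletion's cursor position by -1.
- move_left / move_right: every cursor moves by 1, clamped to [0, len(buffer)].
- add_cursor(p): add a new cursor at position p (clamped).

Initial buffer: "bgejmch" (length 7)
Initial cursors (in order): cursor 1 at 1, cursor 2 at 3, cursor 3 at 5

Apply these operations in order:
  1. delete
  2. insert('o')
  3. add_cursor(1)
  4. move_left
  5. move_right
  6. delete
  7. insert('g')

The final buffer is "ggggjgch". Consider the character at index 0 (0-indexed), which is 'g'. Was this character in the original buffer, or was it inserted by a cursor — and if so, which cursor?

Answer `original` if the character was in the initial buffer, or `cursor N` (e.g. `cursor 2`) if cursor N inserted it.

After op 1 (delete): buffer="gjch" (len 4), cursors c1@0 c2@1 c3@2, authorship ....
After op 2 (insert('o')): buffer="ogojoch" (len 7), cursors c1@1 c2@3 c3@5, authorship 1.2.3..
After op 3 (add_cursor(1)): buffer="ogojoch" (len 7), cursors c1@1 c4@1 c2@3 c3@5, authorship 1.2.3..
After op 4 (move_left): buffer="ogojoch" (len 7), cursors c1@0 c4@0 c2@2 c3@4, authorship 1.2.3..
After op 5 (move_right): buffer="ogojoch" (len 7), cursors c1@1 c4@1 c2@3 c3@5, authorship 1.2.3..
After op 6 (delete): buffer="gjch" (len 4), cursors c1@0 c4@0 c2@1 c3@2, authorship ....
After op 7 (insert('g')): buffer="ggggjgch" (len 8), cursors c1@2 c4@2 c2@4 c3@6, authorship 14.2.3..
Authorship (.=original, N=cursor N): 1 4 . 2 . 3 . .
Index 0: author = 1

Answer: cursor 1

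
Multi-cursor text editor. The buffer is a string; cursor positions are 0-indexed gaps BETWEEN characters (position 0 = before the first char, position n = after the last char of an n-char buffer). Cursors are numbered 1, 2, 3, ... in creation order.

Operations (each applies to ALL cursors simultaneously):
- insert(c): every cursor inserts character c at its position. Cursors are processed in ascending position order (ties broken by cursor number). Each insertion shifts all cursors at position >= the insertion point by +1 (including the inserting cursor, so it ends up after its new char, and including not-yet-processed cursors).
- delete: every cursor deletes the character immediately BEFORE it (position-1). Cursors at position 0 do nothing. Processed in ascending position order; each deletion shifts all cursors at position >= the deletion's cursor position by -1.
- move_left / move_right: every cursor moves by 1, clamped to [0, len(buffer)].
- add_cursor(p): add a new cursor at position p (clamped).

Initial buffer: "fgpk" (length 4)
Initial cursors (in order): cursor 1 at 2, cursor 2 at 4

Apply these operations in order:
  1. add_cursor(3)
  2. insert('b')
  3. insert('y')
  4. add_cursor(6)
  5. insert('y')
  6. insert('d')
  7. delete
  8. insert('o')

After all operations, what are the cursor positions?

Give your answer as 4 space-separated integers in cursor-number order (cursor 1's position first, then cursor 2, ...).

After op 1 (add_cursor(3)): buffer="fgpk" (len 4), cursors c1@2 c3@3 c2@4, authorship ....
After op 2 (insert('b')): buffer="fgbpbkb" (len 7), cursors c1@3 c3@5 c2@7, authorship ..1.3.2
After op 3 (insert('y')): buffer="fgbypbykby" (len 10), cursors c1@4 c3@7 c2@10, authorship ..11.33.22
After op 4 (add_cursor(6)): buffer="fgbypbykby" (len 10), cursors c1@4 c4@6 c3@7 c2@10, authorship ..11.33.22
After op 5 (insert('y')): buffer="fgbyypbyyykbyy" (len 14), cursors c1@5 c4@8 c3@10 c2@14, authorship ..111.3433.222
After op 6 (insert('d')): buffer="fgbyydpbydyydkbyyd" (len 18), cursors c1@6 c4@10 c3@13 c2@18, authorship ..1111.344333.2222
After op 7 (delete): buffer="fgbyypbyyykbyy" (len 14), cursors c1@5 c4@8 c3@10 c2@14, authorship ..111.3433.222
After op 8 (insert('o')): buffer="fgbyyopbyoyyokbyyo" (len 18), cursors c1@6 c4@10 c3@13 c2@18, authorship ..1111.344333.2222

Answer: 6 18 13 10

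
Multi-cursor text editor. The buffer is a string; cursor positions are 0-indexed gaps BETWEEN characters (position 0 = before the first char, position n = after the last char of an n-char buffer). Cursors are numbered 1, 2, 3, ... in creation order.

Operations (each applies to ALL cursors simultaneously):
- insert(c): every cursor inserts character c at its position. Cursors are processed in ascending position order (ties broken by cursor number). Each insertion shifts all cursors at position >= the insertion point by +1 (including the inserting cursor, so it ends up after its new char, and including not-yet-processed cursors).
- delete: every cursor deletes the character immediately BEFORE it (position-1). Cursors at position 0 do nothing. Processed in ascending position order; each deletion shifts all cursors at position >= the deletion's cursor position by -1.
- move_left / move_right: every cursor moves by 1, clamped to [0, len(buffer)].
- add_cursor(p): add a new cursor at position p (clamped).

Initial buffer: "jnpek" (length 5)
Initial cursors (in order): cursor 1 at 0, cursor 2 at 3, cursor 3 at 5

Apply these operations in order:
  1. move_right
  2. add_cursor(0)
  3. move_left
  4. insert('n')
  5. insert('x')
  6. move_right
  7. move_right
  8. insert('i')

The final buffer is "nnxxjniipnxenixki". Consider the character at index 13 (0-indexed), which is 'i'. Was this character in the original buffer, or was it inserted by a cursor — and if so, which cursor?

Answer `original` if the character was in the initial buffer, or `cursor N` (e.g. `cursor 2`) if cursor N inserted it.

Answer: cursor 2

Derivation:
After op 1 (move_right): buffer="jnpek" (len 5), cursors c1@1 c2@4 c3@5, authorship .....
After op 2 (add_cursor(0)): buffer="jnpek" (len 5), cursors c4@0 c1@1 c2@4 c3@5, authorship .....
After op 3 (move_left): buffer="jnpek" (len 5), cursors c1@0 c4@0 c2@3 c3@4, authorship .....
After op 4 (insert('n')): buffer="nnjnpnenk" (len 9), cursors c1@2 c4@2 c2@6 c3@8, authorship 14...2.3.
After op 5 (insert('x')): buffer="nnxxjnpnxenxk" (len 13), cursors c1@4 c4@4 c2@9 c3@12, authorship 1414...22.33.
After op 6 (move_right): buffer="nnxxjnpnxenxk" (len 13), cursors c1@5 c4@5 c2@10 c3@13, authorship 1414...22.33.
After op 7 (move_right): buffer="nnxxjnpnxenxk" (len 13), cursors c1@6 c4@6 c2@11 c3@13, authorship 1414...22.33.
After op 8 (insert('i')): buffer="nnxxjniipnxenixki" (len 17), cursors c1@8 c4@8 c2@14 c3@17, authorship 1414..14.22.323.3
Authorship (.=original, N=cursor N): 1 4 1 4 . . 1 4 . 2 2 . 3 2 3 . 3
Index 13: author = 2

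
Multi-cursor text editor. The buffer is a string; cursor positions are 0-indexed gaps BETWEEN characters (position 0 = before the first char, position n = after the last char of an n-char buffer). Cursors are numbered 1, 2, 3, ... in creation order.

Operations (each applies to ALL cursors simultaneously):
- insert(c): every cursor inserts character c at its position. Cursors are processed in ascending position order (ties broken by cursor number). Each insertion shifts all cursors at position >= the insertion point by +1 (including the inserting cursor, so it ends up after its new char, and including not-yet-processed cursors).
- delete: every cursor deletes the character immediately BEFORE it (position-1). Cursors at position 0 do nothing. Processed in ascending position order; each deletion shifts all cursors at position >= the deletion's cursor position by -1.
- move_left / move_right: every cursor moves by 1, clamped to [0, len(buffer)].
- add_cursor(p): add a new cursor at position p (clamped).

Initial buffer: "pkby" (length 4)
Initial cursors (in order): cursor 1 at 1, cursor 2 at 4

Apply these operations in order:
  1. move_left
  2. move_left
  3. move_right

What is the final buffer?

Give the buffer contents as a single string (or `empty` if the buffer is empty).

After op 1 (move_left): buffer="pkby" (len 4), cursors c1@0 c2@3, authorship ....
After op 2 (move_left): buffer="pkby" (len 4), cursors c1@0 c2@2, authorship ....
After op 3 (move_right): buffer="pkby" (len 4), cursors c1@1 c2@3, authorship ....

Answer: pkby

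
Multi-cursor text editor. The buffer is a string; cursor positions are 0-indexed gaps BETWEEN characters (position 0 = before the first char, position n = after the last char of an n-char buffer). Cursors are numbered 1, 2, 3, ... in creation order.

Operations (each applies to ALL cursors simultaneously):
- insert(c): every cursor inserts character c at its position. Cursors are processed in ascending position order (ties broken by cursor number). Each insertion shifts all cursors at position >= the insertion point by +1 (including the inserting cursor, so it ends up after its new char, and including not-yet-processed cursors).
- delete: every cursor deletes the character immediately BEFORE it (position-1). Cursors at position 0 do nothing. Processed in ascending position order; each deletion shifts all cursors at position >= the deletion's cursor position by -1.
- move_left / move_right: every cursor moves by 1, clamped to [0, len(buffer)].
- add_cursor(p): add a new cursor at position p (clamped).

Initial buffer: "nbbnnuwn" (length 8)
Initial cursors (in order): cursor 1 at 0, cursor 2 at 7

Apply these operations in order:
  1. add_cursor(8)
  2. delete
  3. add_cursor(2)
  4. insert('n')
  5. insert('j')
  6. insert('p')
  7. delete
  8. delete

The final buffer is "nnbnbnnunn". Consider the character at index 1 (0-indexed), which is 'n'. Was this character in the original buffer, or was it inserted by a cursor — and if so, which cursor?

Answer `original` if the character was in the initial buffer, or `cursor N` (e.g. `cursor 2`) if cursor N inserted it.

After op 1 (add_cursor(8)): buffer="nbbnnuwn" (len 8), cursors c1@0 c2@7 c3@8, authorship ........
After op 2 (delete): buffer="nbbnnu" (len 6), cursors c1@0 c2@6 c3@6, authorship ......
After op 3 (add_cursor(2)): buffer="nbbnnu" (len 6), cursors c1@0 c4@2 c2@6 c3@6, authorship ......
After op 4 (insert('n')): buffer="nnbnbnnunn" (len 10), cursors c1@1 c4@4 c2@10 c3@10, authorship 1..4....23
After op 5 (insert('j')): buffer="njnbnjbnnunnjj" (len 14), cursors c1@2 c4@6 c2@14 c3@14, authorship 11..44....2323
After op 6 (insert('p')): buffer="njpnbnjpbnnunnjjpp" (len 18), cursors c1@3 c4@8 c2@18 c3@18, authorship 111..444....232323
After op 7 (delete): buffer="njnbnjbnnunnjj" (len 14), cursors c1@2 c4@6 c2@14 c3@14, authorship 11..44....2323
After op 8 (delete): buffer="nnbnbnnunn" (len 10), cursors c1@1 c4@4 c2@10 c3@10, authorship 1..4....23
Authorship (.=original, N=cursor N): 1 . . 4 . . . . 2 3
Index 1: author = original

Answer: original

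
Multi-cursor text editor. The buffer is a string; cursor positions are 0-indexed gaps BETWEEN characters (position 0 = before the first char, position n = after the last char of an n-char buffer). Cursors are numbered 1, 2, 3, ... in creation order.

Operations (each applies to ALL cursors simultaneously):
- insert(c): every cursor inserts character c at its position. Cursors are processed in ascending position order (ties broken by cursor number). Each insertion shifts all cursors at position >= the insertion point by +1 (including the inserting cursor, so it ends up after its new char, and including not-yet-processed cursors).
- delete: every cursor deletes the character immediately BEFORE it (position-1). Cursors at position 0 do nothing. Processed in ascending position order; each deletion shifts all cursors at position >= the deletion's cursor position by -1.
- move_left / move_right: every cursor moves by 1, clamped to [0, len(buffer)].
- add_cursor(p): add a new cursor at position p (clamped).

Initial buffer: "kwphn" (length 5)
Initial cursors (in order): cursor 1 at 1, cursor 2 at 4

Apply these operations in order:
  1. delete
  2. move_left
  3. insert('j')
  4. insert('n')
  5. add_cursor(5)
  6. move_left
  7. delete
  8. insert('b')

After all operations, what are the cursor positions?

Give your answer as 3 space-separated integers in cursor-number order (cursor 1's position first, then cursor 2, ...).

Answer: 1 4 4

Derivation:
After op 1 (delete): buffer="wpn" (len 3), cursors c1@0 c2@2, authorship ...
After op 2 (move_left): buffer="wpn" (len 3), cursors c1@0 c2@1, authorship ...
After op 3 (insert('j')): buffer="jwjpn" (len 5), cursors c1@1 c2@3, authorship 1.2..
After op 4 (insert('n')): buffer="jnwjnpn" (len 7), cursors c1@2 c2@5, authorship 11.22..
After op 5 (add_cursor(5)): buffer="jnwjnpn" (len 7), cursors c1@2 c2@5 c3@5, authorship 11.22..
After op 6 (move_left): buffer="jnwjnpn" (len 7), cursors c1@1 c2@4 c3@4, authorship 11.22..
After op 7 (delete): buffer="nnpn" (len 4), cursors c1@0 c2@1 c3@1, authorship 12..
After op 8 (insert('b')): buffer="bnbbnpn" (len 7), cursors c1@1 c2@4 c3@4, authorship 11232..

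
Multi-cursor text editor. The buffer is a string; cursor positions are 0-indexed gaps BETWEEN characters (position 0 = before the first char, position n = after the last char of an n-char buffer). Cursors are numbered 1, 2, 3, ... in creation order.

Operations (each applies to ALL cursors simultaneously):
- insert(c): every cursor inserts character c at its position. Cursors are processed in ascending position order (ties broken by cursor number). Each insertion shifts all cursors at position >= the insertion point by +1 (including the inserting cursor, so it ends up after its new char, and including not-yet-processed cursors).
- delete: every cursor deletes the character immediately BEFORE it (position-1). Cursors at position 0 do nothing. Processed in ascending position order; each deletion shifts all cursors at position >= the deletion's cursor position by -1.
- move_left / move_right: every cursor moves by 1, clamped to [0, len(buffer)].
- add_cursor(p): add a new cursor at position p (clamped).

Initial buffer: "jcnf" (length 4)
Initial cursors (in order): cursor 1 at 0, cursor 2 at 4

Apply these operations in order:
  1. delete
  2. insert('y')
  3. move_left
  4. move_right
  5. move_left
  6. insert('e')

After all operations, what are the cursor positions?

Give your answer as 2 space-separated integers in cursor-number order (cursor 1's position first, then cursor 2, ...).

After op 1 (delete): buffer="jcn" (len 3), cursors c1@0 c2@3, authorship ...
After op 2 (insert('y')): buffer="yjcny" (len 5), cursors c1@1 c2@5, authorship 1...2
After op 3 (move_left): buffer="yjcny" (len 5), cursors c1@0 c2@4, authorship 1...2
After op 4 (move_right): buffer="yjcny" (len 5), cursors c1@1 c2@5, authorship 1...2
After op 5 (move_left): buffer="yjcny" (len 5), cursors c1@0 c2@4, authorship 1...2
After op 6 (insert('e')): buffer="eyjcney" (len 7), cursors c1@1 c2@6, authorship 11...22

Answer: 1 6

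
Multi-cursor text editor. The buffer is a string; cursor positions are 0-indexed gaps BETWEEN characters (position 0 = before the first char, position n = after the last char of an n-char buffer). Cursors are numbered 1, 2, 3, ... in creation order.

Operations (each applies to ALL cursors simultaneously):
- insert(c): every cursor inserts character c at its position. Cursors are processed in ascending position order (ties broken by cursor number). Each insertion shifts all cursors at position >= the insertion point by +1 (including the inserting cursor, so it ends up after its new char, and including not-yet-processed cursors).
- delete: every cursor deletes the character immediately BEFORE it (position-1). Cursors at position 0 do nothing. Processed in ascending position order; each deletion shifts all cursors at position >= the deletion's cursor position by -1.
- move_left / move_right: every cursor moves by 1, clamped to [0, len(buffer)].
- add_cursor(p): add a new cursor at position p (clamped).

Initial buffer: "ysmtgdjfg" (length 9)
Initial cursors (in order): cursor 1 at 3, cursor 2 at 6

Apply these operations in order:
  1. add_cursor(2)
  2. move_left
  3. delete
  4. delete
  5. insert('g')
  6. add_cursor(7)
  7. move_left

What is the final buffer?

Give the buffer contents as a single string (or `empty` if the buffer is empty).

Answer: ggmgdjfg

Derivation:
After op 1 (add_cursor(2)): buffer="ysmtgdjfg" (len 9), cursors c3@2 c1@3 c2@6, authorship .........
After op 2 (move_left): buffer="ysmtgdjfg" (len 9), cursors c3@1 c1@2 c2@5, authorship .........
After op 3 (delete): buffer="mtdjfg" (len 6), cursors c1@0 c3@0 c2@2, authorship ......
After op 4 (delete): buffer="mdjfg" (len 5), cursors c1@0 c3@0 c2@1, authorship .....
After op 5 (insert('g')): buffer="ggmgdjfg" (len 8), cursors c1@2 c3@2 c2@4, authorship 13.2....
After op 6 (add_cursor(7)): buffer="ggmgdjfg" (len 8), cursors c1@2 c3@2 c2@4 c4@7, authorship 13.2....
After op 7 (move_left): buffer="ggmgdjfg" (len 8), cursors c1@1 c3@1 c2@3 c4@6, authorship 13.2....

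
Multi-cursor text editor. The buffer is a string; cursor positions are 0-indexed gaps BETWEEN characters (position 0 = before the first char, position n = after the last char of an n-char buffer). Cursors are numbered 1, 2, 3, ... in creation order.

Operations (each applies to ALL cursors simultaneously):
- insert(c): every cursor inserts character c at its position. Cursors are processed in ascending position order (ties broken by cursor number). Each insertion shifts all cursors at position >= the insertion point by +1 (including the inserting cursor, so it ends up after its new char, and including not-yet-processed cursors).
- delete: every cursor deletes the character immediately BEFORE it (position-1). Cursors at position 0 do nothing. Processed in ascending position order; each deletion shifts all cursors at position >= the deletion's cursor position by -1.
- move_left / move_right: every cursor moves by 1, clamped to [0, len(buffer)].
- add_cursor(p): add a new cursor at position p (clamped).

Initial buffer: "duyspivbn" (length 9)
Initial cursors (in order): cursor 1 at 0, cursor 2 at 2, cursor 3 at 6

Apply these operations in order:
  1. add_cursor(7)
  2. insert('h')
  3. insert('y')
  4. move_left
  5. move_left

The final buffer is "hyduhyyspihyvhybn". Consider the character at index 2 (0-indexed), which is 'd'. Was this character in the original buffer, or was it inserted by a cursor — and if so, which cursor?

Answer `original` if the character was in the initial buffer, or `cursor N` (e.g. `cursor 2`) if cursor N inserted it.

After op 1 (add_cursor(7)): buffer="duyspivbn" (len 9), cursors c1@0 c2@2 c3@6 c4@7, authorship .........
After op 2 (insert('h')): buffer="hduhyspihvhbn" (len 13), cursors c1@1 c2@4 c3@9 c4@11, authorship 1..2....3.4..
After op 3 (insert('y')): buffer="hyduhyyspihyvhybn" (len 17), cursors c1@2 c2@6 c3@12 c4@15, authorship 11..22....33.44..
After op 4 (move_left): buffer="hyduhyyspihyvhybn" (len 17), cursors c1@1 c2@5 c3@11 c4@14, authorship 11..22....33.44..
After op 5 (move_left): buffer="hyduhyyspihyvhybn" (len 17), cursors c1@0 c2@4 c3@10 c4@13, authorship 11..22....33.44..
Authorship (.=original, N=cursor N): 1 1 . . 2 2 . . . . 3 3 . 4 4 . .
Index 2: author = original

Answer: original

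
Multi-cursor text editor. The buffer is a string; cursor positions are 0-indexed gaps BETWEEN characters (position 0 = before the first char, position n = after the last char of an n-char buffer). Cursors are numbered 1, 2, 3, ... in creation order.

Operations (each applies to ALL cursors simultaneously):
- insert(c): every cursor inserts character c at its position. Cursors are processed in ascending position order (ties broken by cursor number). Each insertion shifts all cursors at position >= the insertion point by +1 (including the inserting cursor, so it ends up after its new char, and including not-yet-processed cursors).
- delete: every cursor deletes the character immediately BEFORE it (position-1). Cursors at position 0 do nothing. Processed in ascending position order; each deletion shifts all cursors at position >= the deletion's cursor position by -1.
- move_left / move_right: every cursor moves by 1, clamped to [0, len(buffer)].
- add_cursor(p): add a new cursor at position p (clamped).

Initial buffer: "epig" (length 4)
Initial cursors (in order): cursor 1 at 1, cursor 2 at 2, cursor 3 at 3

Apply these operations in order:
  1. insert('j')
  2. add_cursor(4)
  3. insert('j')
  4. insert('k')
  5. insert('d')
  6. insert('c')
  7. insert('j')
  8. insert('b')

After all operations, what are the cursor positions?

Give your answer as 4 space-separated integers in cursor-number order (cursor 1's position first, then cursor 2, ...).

After op 1 (insert('j')): buffer="ejpjijg" (len 7), cursors c1@2 c2@4 c3@6, authorship .1.2.3.
After op 2 (add_cursor(4)): buffer="ejpjijg" (len 7), cursors c1@2 c2@4 c4@4 c3@6, authorship .1.2.3.
After op 3 (insert('j')): buffer="ejjpjjjijjg" (len 11), cursors c1@3 c2@7 c4@7 c3@10, authorship .11.224.33.
After op 4 (insert('k')): buffer="ejjkpjjjkkijjkg" (len 15), cursors c1@4 c2@10 c4@10 c3@14, authorship .111.22424.333.
After op 5 (insert('d')): buffer="ejjkdpjjjkkddijjkdg" (len 19), cursors c1@5 c2@13 c4@13 c3@18, authorship .1111.2242424.3333.
After op 6 (insert('c')): buffer="ejjkdcpjjjkkddccijjkdcg" (len 23), cursors c1@6 c2@16 c4@16 c3@22, authorship .11111.224242424.33333.
After op 7 (insert('j')): buffer="ejjkdcjpjjjkkddccjjijjkdcjg" (len 27), cursors c1@7 c2@19 c4@19 c3@26, authorship .111111.22424242424.333333.
After op 8 (insert('b')): buffer="ejjkdcjbpjjjkkddccjjbbijjkdcjbg" (len 31), cursors c1@8 c2@22 c4@22 c3@30, authorship .1111111.2242424242424.3333333.

Answer: 8 22 30 22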